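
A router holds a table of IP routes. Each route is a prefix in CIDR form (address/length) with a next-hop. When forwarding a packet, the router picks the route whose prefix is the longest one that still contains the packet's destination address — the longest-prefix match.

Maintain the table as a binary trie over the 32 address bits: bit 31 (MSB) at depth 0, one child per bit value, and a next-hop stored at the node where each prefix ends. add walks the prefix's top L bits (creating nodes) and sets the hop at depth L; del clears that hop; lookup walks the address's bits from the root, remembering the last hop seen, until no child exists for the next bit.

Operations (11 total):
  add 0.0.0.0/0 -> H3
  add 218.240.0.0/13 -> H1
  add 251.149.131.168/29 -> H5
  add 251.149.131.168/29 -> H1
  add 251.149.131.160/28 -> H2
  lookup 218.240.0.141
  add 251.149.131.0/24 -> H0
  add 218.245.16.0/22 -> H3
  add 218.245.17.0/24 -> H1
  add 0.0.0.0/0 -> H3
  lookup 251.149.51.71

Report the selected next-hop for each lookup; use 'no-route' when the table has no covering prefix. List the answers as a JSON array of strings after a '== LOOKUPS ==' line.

Apply in order:
  + 0.0.0.0/0 (H3) depth=0
  + 218.240.0.0/13 (H1) depth=13
  + 251.149.131.168/29 (H5) depth=29
  + 251.149.131.168/29 (H1) depth=29
  + 251.149.131.160/28 (H2) depth=28
  ? 218.240.0.141  path d0:H3→d1:-→d2:-→d3:-→d4:-→d5:-→d6:-→d7:-→d8:-→d9:-→d10:-→d11:-→d12:-→d13:H1  best=H1
  + 251.149.131.0/24 (H0) depth=24
  + 218.245.16.0/22 (H3) depth=22
  + 218.245.17.0/24 (H1) depth=24
  + 0.0.0.0/0 (H3) depth=0
  ? 251.149.51.71  path d0:H3→d1:-→d2:-→d3:-→d4:-→d5:-→d6:-→d7:-→d8:-→d9:-→d10:-→d11:-→d12:-→d13:-→d14:-→d15:-→d16:-  best=H3

== LOOKUPS ==
["H1","H3"]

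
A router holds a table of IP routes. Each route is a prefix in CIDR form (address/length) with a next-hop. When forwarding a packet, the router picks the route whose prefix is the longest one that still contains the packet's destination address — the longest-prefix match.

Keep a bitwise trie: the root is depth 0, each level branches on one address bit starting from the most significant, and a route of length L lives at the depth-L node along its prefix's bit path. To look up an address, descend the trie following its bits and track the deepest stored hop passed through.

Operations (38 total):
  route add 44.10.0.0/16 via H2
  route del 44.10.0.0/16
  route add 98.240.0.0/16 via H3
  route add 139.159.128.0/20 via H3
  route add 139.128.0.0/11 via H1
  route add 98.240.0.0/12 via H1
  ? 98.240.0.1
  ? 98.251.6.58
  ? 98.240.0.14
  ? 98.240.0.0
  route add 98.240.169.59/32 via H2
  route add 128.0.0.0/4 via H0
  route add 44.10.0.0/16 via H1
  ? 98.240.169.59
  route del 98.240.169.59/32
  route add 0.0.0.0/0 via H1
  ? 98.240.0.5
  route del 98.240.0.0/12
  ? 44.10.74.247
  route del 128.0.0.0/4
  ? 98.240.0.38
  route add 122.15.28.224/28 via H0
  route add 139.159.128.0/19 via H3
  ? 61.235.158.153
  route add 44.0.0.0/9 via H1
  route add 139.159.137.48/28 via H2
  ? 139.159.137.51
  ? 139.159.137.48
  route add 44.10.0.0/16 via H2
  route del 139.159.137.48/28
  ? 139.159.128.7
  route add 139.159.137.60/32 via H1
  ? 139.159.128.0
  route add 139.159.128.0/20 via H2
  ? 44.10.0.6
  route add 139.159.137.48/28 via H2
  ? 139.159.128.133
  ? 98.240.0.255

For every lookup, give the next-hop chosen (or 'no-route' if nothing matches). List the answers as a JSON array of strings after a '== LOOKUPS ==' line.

Apply in order:
  + 44.10.0.0/16 (H2) depth=16
  - 44.10.0.0/16 clear@16
  + 98.240.0.0/16 (H3) depth=16
  + 139.159.128.0/20 (H3) depth=20
  + 139.128.0.0/11 (H1) depth=11
  + 98.240.0.0/12 (H1) depth=12
  ? 98.240.0.1  path d0:-→d1:-→d2:-→d3:-→d4:-→d5:-→d6:-→d7:-→d8:-→d9:-→d10:-→d11:-→d12:H1→d13:-→d14:-→d15:-→d16:H3  best=H3
  ? 98.251.6.58  path d0:-→d1:-→d2:-→d3:-→d4:-→d5:-→d6:-→d7:-→d8:-→d9:-→d10:-→d11:-→d12:H1  best=H1
  ? 98.240.0.14  path d0:-→d1:-→d2:-→d3:-→d4:-→d5:-→d6:-→d7:-→d8:-→d9:-→d10:-→d11:-→d12:H1→d13:-→d14:-→d15:-→d16:H3  best=H3
  ? 98.240.0.0  path d0:-→d1:-→d2:-→d3:-→d4:-→d5:-→d6:-→d7:-→d8:-→d9:-→d10:-→d11:-→d12:H1→d13:-→d14:-→d15:-→d16:H3  best=H3
  + 98.240.169.59/32 (H2) depth=32
  + 128.0.0.0/4 (H0) depth=4
  + 44.10.0.0/16 (H1) depth=16
  ? 98.240.169.59  path d0:-→d1:-→d2:-→d3:-→d4:-→d5:-→d6:-→d7:-→d8:-→d9:-→d10:-→d11:-→d12:H1→d13:-→d14:-→d15:-→d16:H3→d17:-→d18:-→d19:-→d20:-→d21:-→d22:-→d23:-→d24:-→d25:-→d26:-→d27:-→d28:-→d29:-→d30:-→d31:-→d32:H2  best=H2
  - 98.240.169.59/32 clear@32
  + 0.0.0.0/0 (H1) depth=0
  ? 98.240.0.5  path d0:H1→d1:-→d2:-→d3:-→d4:-→d5:-→d6:-→d7:-→d8:-→d9:-→d10:-→d11:-→d12:H1→d13:-→d14:-→d15:-→d16:H3  best=H3
  - 98.240.0.0/12 clear@12
  ? 44.10.74.247  path d0:H1→d1:-→d2:-→d3:-→d4:-→d5:-→d6:-→d7:-→d8:-→d9:-→d10:-→d11:-→d12:-→d13:-→d14:-→d15:-→d16:H1  best=H1
  - 128.0.0.0/4 clear@4
  ? 98.240.0.38  path d0:H1→d1:-→d2:-→d3:-→d4:-→d5:-→d6:-→d7:-→d8:-→d9:-→d10:-→d11:-→d12:-→d13:-→d14:-→d15:-→d16:H3  best=H3
  + 122.15.28.224/28 (H0) depth=28
  + 139.159.128.0/19 (H3) depth=19
  ? 61.235.158.153  path d0:H1→d1:-→d2:-→d3:-  best=H1
  + 44.0.0.0/9 (H1) depth=9
  + 139.159.137.48/28 (H2) depth=28
  ? 139.159.137.51  path d0:H1→d1:-→d2:-→d3:-→d4:-→d5:-→d6:-→d7:-→d8:-→d9:-→d10:-→d11:H1→d12:-→d13:-→d14:-→d15:-→d16:-→d17:-→d18:-→d19:H3→d20:H3→d21:-→d22:-→d23:-→d24:-→d25:-→d26:-→d27:-→d28:H2  best=H2
  ? 139.159.137.48  path d0:H1→d1:-→d2:-→d3:-→d4:-→d5:-→d6:-→d7:-→d8:-→d9:-→d10:-→d11:H1→d12:-→d13:-→d14:-→d15:-→d16:-→d17:-→d18:-→d19:H3→d20:H3→d21:-→d22:-→d23:-→d24:-→d25:-→d26:-→d27:-→d28:H2  best=H2
  + 44.10.0.0/16 (H2) depth=16
  - 139.159.137.48/28 clear@28
  ? 139.159.128.7  path d0:H1→d1:-→d2:-→d3:-→d4:-→d5:-→d6:-→d7:-→d8:-→d9:-→d10:-→d11:H1→d12:-→d13:-→d14:-→d15:-→d16:-→d17:-→d18:-→d19:H3→d20:H3  best=H3
  + 139.159.137.60/32 (H1) depth=32
  ? 139.159.128.0  path d0:H1→d1:-→d2:-→d3:-→d4:-→d5:-→d6:-→d7:-→d8:-→d9:-→d10:-→d11:H1→d12:-→d13:-→d14:-→d15:-→d16:-→d17:-→d18:-→d19:H3→d20:H3  best=H3
  + 139.159.128.0/20 (H2) depth=20
  ? 44.10.0.6  path d0:H1→d1:-→d2:-→d3:-→d4:-→d5:-→d6:-→d7:-→d8:-→d9:H1→d10:-→d11:-→d12:-→d13:-→d14:-→d15:-→d16:H2  best=H2
  + 139.159.137.48/28 (H2) depth=28
  ? 139.159.128.133  path d0:H1→d1:-→d2:-→d3:-→d4:-→d5:-→d6:-→d7:-→d8:-→d9:-→d10:-→d11:H1→d12:-→d13:-→d14:-→d15:-→d16:-→d17:-→d18:-→d19:H3→d20:H2  best=H2
  ? 98.240.0.255  path d0:H1→d1:-→d2:-→d3:-→d4:-→d5:-→d6:-→d7:-→d8:-→d9:-→d10:-→d11:-→d12:-→d13:-→d14:-→d15:-→d16:H3  best=H3

== LOOKUPS ==
["H3","H1","H3","H3","H2","H3","H1","H3","H1","H2","H2","H3","H3","H2","H2","H3"]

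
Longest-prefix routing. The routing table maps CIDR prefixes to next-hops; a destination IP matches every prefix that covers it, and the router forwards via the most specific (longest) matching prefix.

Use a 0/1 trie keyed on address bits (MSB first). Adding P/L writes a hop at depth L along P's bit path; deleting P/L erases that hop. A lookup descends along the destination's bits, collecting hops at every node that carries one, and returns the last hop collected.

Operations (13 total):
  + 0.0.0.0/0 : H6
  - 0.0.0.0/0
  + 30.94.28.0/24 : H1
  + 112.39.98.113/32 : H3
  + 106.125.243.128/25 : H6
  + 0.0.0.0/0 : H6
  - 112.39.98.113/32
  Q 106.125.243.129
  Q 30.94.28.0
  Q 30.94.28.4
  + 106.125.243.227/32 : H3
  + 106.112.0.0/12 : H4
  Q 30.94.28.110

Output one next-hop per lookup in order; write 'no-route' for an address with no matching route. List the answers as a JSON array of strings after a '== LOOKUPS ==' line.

Trace:
  + 0.0.0.0/0 (H6) depth=0
  del 0.0.0.0/0 (clear depth 0)
  + 30.94.28.0/24 (H1) depth=24
  + 112.39.98.113/32 (H3) depth=32
  + 106.125.243.128/25 (H6) depth=25
  + 0.0.0.0/0 (H6) depth=0
  del 112.39.98.113/32 (clear depth 32)
  lookup 106.125.243.129: bits 0110101001111101111100111 walk d0:H6→d1:-→d2:-→d3:-→d4:-→d5:-→d6:-→d7:-→d8:-→d9:-→d10:-→d11:-→d12:-→d13:-→d14:-→d15:-→d16:-→d17:-→d18:-→d19:-→d20:-→d21:-→d22:-→d23:-→d24:-→d25:H6 -> H6
  lookup 30.94.28.0: bits 000111100101111000011100 walk d0:H6→d1:-→d2:-→d3:-→d4:-→d5:-→d6:-→d7:-→d8:-→d9:-→d10:-→d11:-→d12:-→d13:-→d14:-→d15:-→d16:-→d17:-→d18:-→d19:-→d20:-→d21:-→d22:-→d23:-→d24:H1 -> H1
  lookup 30.94.28.4: bits 000111100101111000011100 walk d0:H6→d1:-→d2:-→d3:-→d4:-→d5:-→d6:-→d7:-→d8:-→d9:-→d10:-→d11:-→d12:-→d13:-→d14:-→d15:-→d16:-→d17:-→d18:-→d19:-→d20:-→d21:-→d22:-→d23:-→d24:H1 -> H1
  + 106.125.243.227/32 (H3) depth=32
  + 106.112.0.0/12 (H4) depth=12
  lookup 30.94.28.110: bits 000111100101111000011100 walk d0:H6→d1:-→d2:-→d3:-→d4:-→d5:-→d6:-→d7:-→d8:-→d9:-→d10:-→d11:-→d12:-→d13:-→d14:-→d15:-→d16:-→d17:-→d18:-→d19:-→d20:-→d21:-→d22:-→d23:-→d24:H1 -> H1

== LOOKUPS ==
["H6","H1","H1","H1"]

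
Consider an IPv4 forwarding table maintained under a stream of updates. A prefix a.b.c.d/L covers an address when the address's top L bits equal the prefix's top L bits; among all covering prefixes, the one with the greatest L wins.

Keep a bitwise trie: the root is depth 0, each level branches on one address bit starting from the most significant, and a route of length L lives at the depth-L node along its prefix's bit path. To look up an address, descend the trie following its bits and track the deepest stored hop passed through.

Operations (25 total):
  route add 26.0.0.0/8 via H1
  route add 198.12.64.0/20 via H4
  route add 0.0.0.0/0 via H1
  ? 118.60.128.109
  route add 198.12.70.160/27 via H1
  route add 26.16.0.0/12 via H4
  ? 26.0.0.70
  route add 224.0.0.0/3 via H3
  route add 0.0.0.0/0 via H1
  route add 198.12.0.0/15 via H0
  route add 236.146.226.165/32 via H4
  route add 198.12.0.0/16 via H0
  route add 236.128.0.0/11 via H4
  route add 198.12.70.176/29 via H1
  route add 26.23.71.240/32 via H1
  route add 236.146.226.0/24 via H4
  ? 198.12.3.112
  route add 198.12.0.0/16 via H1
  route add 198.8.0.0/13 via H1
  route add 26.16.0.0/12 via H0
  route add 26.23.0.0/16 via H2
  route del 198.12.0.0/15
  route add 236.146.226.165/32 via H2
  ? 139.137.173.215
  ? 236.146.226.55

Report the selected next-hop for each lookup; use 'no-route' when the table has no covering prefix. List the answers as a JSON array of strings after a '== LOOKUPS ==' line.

Apply in order:
  + 26.0.0.0/8 (H1) depth=8
  + 198.12.64.0/20 (H4) depth=20
  + 0.0.0.0/0 (H1) depth=0
  Q 118.60.128.109: descend 0 ; hops seen [H1] ; pick H1
  + 198.12.70.160/27 (H1) depth=27
  + 26.16.0.0/12 (H4) depth=12
  Q 26.0.0.70: descend 00011010000 ; hops seen [H1,H1] ; pick H1
  + 224.0.0.0/3 (H3) depth=3
  + 0.0.0.0/0 (H1) depth=0
  + 198.12.0.0/15 (H0) depth=15
  + 236.146.226.165/32 (H4) depth=32
  + 198.12.0.0/16 (H0) depth=16
  + 236.128.0.0/11 (H4) depth=11
  + 198.12.70.176/29 (H1) depth=29
  + 26.23.71.240/32 (H1) depth=32
  + 236.146.226.0/24 (H4) depth=24
  Q 198.12.3.112: descend 11000110000011000 ; hops seen [H1,H0,H0] ; pick H0
  + 198.12.0.0/16 (H1) depth=16
  + 198.8.0.0/13 (H1) depth=13
  + 26.16.0.0/12 (H0) depth=12
  + 26.23.0.0/16 (H2) depth=16
  del 198.12.0.0/15 (clear depth 15)
  + 236.146.226.165/32 (H2) depth=32
  Q 139.137.173.215: descend 1 ; hops seen [H1] ; pick H1
  Q 236.146.226.55: descend 111011001001001011100010 ; hops seen [H1,H3,H4,H4] ; pick H4

== LOOKUPS ==
["H1","H1","H0","H1","H4"]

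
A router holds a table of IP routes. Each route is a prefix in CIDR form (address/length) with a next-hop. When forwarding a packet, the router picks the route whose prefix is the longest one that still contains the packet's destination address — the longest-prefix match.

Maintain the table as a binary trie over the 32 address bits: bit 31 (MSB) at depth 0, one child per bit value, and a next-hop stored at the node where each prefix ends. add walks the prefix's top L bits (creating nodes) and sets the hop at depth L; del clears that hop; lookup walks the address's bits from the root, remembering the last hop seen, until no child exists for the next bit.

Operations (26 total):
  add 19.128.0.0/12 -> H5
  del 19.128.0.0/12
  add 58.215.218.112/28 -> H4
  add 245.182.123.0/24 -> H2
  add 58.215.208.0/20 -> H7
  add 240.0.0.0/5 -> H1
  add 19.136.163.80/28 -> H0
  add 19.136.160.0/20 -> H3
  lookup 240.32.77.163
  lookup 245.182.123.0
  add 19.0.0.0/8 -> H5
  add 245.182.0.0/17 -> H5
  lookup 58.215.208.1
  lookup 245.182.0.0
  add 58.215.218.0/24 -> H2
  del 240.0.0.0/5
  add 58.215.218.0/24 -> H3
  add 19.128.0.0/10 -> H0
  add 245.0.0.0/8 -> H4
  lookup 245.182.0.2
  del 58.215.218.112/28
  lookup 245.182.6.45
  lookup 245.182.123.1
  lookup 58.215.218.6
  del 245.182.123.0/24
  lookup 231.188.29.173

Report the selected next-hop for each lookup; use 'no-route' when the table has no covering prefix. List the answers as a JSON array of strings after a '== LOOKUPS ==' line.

Process each operation:
  add 19.128.0.0/12 -> H5 at depth 12
  - 19.128.0.0/12 clear@12
  add 58.215.218.112/28 -> H4 at depth 28
  add 245.182.123.0/24 -> H2 at depth 24
  add 58.215.208.0/20 -> H7 at depth 20
  add 240.0.0.0/5 -> H1 at depth 5
  add 19.136.163.80/28 -> H0 at depth 28
  add 19.136.160.0/20 -> H3 at depth 20
  ? 240.32.77.163  path d0:-→d1:-→d2:-→d3:-→d4:-→d5:H1  best=H1
  ? 245.182.123.0  path d0:-→d1:-→d2:-→d3:-→d4:-→d5:H1→d6:-→d7:-→d8:-→d9:-→d10:-→d11:-→d12:-→d13:-→d14:-→d15:-→d16:-→d17:-→d18:-→d19:-→d20:-→d21:-→d22:-→d23:-→d24:H2  best=H2
  add 19.0.0.0/8 -> H5 at depth 8
  add 245.182.0.0/17 -> H5 at depth 17
  ? 58.215.208.1  path d0:-→d1:-→d2:-→d3:-→d4:-→d5:-→d6:-→d7:-→d8:-→d9:-→d10:-→d11:-→d12:-→d13:-→d14:-→d15:-→d16:-→d17:-→d18:-→d19:-→d20:H7  best=H7
  ? 245.182.0.0  path d0:-→d1:-→d2:-→d3:-→d4:-→d5:H1→d6:-→d7:-→d8:-→d9:-→d10:-→d11:-→d12:-→d13:-→d14:-→d15:-→d16:-→d17:H5  best=H5
  add 58.215.218.0/24 -> H2 at depth 24
  - 240.0.0.0/5 clear@5
  add 58.215.218.0/24 -> H3 at depth 24
  add 19.128.0.0/10 -> H0 at depth 10
  add 245.0.0.0/8 -> H4 at depth 8
  ? 245.182.0.2  path d0:-→d1:-→d2:-→d3:-→d4:-→d5:-→d6:-→d7:-→d8:H4→d9:-→d10:-→d11:-→d12:-→d13:-→d14:-→d15:-→d16:-→d17:H5  best=H5
  - 58.215.218.112/28 clear@28
  ? 245.182.6.45  path d0:-→d1:-→d2:-→d3:-→d4:-→d5:-→d6:-→d7:-→d8:H4→d9:-→d10:-→d11:-→d12:-→d13:-→d14:-→d15:-→d16:-→d17:H5  best=H5
  ? 245.182.123.1  path d0:-→d1:-→d2:-→d3:-→d4:-→d5:-→d6:-→d7:-→d8:H4→d9:-→d10:-→d11:-→d12:-→d13:-→d14:-→d15:-→d16:-→d17:H5→d18:-→d19:-→d20:-→d21:-→d22:-→d23:-→d24:H2  best=H2
  ? 58.215.218.6  path d0:-→d1:-→d2:-→d3:-→d4:-→d5:-→d6:-→d7:-→d8:-→d9:-→d10:-→d11:-→d12:-→d13:-→d14:-→d15:-→d16:-→d17:-→d18:-→d19:-→d20:H7→d21:-→d22:-→d23:-→d24:H3→d25:-  best=H3
  - 245.182.123.0/24 clear@24
  ? 231.188.29.173  path d0:-→d1:-→d2:-→d3:-  best=no-route

== LOOKUPS ==
["H1","H2","H7","H5","H5","H5","H2","H3","no-route"]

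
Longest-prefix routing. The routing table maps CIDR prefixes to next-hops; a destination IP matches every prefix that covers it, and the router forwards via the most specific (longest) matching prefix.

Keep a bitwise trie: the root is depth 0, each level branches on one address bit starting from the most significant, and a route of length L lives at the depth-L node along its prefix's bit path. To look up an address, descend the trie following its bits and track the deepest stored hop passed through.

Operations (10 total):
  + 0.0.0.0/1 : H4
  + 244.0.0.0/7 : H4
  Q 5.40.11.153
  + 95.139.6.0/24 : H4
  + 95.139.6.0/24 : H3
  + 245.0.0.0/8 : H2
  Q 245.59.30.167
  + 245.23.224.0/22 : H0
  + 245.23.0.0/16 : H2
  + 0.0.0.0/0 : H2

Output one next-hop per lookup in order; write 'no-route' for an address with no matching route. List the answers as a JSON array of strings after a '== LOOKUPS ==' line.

Trace:
  + 0.0.0.0/1 (H4) depth=1
  + 244.0.0.0/7 (H4) depth=7
  ? 5.40.11.153  path d0:-→d1:H4  best=H4
  + 95.139.6.0/24 (H4) depth=24
  + 95.139.6.0/24 (H3) depth=24
  + 245.0.0.0/8 (H2) depth=8
  ? 245.59.30.167  path d0:-→d1:-→d2:-→d3:-→d4:-→d5:-→d6:-→d7:H4→d8:H2  best=H2
  + 245.23.224.0/22 (H0) depth=22
  + 245.23.0.0/16 (H2) depth=16
  + 0.0.0.0/0 (H2) depth=0

== LOOKUPS ==
["H4","H2"]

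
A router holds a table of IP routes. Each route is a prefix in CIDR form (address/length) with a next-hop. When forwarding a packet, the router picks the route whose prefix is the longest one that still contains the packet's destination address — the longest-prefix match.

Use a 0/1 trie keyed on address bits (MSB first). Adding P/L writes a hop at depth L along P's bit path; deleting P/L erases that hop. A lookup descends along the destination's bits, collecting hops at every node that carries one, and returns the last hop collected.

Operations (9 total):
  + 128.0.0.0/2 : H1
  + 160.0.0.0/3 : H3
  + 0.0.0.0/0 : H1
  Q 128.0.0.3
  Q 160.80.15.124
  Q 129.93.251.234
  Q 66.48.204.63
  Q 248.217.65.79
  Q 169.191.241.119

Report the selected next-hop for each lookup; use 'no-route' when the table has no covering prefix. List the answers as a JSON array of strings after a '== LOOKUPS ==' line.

Apply in order:
  add 128.0.0.0/2 -> H1 at depth 2
  add 160.0.0.0/3 -> H3 at depth 3
  add 0.0.0.0/0 -> H1 at depth 0
  ? 128.0.0.3  path d0:H1→d1:-→d2:H1  best=H1
  ? 160.80.15.124  path d0:H1→d1:-→d2:H1→d3:H3  best=H3
  ? 129.93.251.234  path d0:H1→d1:-→d2:H1  best=H1
  ? 66.48.204.63  path d0:H1  best=H1
  ? 248.217.65.79  path d0:H1→d1:-  best=H1
  ? 169.191.241.119  path d0:H1→d1:-→d2:H1→d3:H3  best=H3

== LOOKUPS ==
["H1","H3","H1","H1","H1","H3"]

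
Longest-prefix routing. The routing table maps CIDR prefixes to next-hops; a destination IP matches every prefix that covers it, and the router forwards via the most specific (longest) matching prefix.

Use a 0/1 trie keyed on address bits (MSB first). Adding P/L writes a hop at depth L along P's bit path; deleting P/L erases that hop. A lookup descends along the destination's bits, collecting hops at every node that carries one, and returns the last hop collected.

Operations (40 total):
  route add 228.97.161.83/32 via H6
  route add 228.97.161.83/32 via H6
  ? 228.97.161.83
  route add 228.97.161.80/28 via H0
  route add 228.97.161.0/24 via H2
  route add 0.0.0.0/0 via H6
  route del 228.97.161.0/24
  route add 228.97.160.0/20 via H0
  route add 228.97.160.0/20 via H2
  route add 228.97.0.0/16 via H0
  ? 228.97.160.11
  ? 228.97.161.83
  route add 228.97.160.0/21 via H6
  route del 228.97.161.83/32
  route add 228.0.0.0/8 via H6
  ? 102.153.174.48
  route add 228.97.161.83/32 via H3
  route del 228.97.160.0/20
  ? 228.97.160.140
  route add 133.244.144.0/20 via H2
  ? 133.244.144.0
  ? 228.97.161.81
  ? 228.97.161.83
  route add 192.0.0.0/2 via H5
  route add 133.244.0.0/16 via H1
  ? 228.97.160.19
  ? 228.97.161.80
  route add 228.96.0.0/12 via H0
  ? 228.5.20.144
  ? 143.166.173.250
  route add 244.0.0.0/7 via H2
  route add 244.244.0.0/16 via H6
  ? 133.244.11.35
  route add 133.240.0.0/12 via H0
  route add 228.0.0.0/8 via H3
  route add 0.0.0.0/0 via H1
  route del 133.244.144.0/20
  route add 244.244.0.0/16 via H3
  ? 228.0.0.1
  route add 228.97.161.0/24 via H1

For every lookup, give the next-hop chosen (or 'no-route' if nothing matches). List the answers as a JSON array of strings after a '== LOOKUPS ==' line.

Process each operation:
  + 228.97.161.83/32 (H6) depth=32
  + 228.97.161.83/32 (H6) depth=32
  ? 228.97.161.83  path d0:-→d1:-→d2:-→d3:-→d4:-→d5:-→d6:-→d7:-→d8:-→d9:-→d10:-→d11:-→d12:-→d13:-→d14:-→d15:-→d16:-→d17:-→d18:-→d19:-→d20:-→d21:-→d22:-→d23:-→d24:-→d25:-→d26:-→d27:-→d28:-→d29:-→d30:-→d31:-→d32:H6  best=H6
  + 228.97.161.80/28 (H0) depth=28
  + 228.97.161.0/24 (H2) depth=24
  + 0.0.0.0/0 (H6) depth=0
  del 228.97.161.0/24 (clear depth 24)
  + 228.97.160.0/20 (H0) depth=20
  + 228.97.160.0/20 (H2) depth=20
  + 228.97.0.0/16 (H0) depth=16
  ? 228.97.160.11  path d0:H6→d1:-→d2:-→d3:-→d4:-→d5:-→d6:-→d7:-→d8:-→d9:-→d10:-→d11:-→d12:-→d13:-→d14:-→d15:-→d16:H0→d17:-→d18:-→d19:-→d20:H2→d21:-→d22:-→d23:-  best=H2
  ? 228.97.161.83  path d0:H6→d1:-→d2:-→d3:-→d4:-→d5:-→d6:-→d7:-→d8:-→d9:-→d10:-→d11:-→d12:-→d13:-→d14:-→d15:-→d16:H0→d17:-→d18:-→d19:-→d20:H2→d21:-→d22:-→d23:-→d24:-→d25:-→d26:-→d27:-→d28:H0→d29:-→d30:-→d31:-→d32:H6  best=H6
  + 228.97.160.0/21 (H6) depth=21
  del 228.97.161.83/32 (clear depth 32)
  + 228.0.0.0/8 (H6) depth=8
  ? 102.153.174.48  path d0:H6  best=H6
  + 228.97.161.83/32 (H3) depth=32
  del 228.97.160.0/20 (clear depth 20)
  ? 228.97.160.140  path d0:H6→d1:-→d2:-→d3:-→d4:-→d5:-→d6:-→d7:-→d8:H6→d9:-→d10:-→d11:-→d12:-→d13:-→d14:-→d15:-→d16:H0→d17:-→d18:-→d19:-→d20:-→d21:H6→d22:-→d23:-  best=H6
  + 133.244.144.0/20 (H2) depth=20
  ? 133.244.144.0  path d0:H6→d1:-→d2:-→d3:-→d4:-→d5:-→d6:-→d7:-→d8:-→d9:-→d10:-→d11:-→d12:-→d13:-→d14:-→d15:-→d16:-→d17:-→d18:-→d19:-→d20:H2  best=H2
  ? 228.97.161.81  path d0:H6→d1:-→d2:-→d3:-→d4:-→d5:-→d6:-→d7:-→d8:H6→d9:-→d10:-→d11:-→d12:-→d13:-→d14:-→d15:-→d16:H0→d17:-→d18:-→d19:-→d20:-→d21:H6→d22:-→d23:-→d24:-→d25:-→d26:-→d27:-→d28:H0→d29:-→d30:-  best=H0
  ? 228.97.161.83  path d0:H6→d1:-→d2:-→d3:-→d4:-→d5:-→d6:-→d7:-→d8:H6→d9:-→d10:-→d11:-→d12:-→d13:-→d14:-→d15:-→d16:H0→d17:-→d18:-→d19:-→d20:-→d21:H6→d22:-→d23:-→d24:-→d25:-→d26:-→d27:-→d28:H0→d29:-→d30:-→d31:-→d32:H3  best=H3
  + 192.0.0.0/2 (H5) depth=2
  + 133.244.0.0/16 (H1) depth=16
  ? 228.97.160.19  path d0:H6→d1:-→d2:H5→d3:-→d4:-→d5:-→d6:-→d7:-→d8:H6→d9:-→d10:-→d11:-→d12:-→d13:-→d14:-→d15:-→d16:H0→d17:-→d18:-→d19:-→d20:-→d21:H6→d22:-→d23:-  best=H6
  ? 228.97.161.80  path d0:H6→d1:-→d2:H5→d3:-→d4:-→d5:-→d6:-→d7:-→d8:H6→d9:-→d10:-→d11:-→d12:-→d13:-→d14:-→d15:-→d16:H0→d17:-→d18:-→d19:-→d20:-→d21:H6→d22:-→d23:-→d24:-→d25:-→d26:-→d27:-→d28:H0→d29:-→d30:-  best=H0
  + 228.96.0.0/12 (H0) depth=12
  ? 228.5.20.144  path d0:H6→d1:-→d2:H5→d3:-→d4:-→d5:-→d6:-→d7:-→d8:H6→d9:-  best=H6
  ? 143.166.173.250  path d0:H6→d1:-→d2:-→d3:-→d4:-  best=H6
  + 244.0.0.0/7 (H2) depth=7
  + 244.244.0.0/16 (H6) depth=16
  ? 133.244.11.35  path d0:H6→d1:-→d2:-→d3:-→d4:-→d5:-→d6:-→d7:-→d8:-→d9:-→d10:-→d11:-→d12:-→d13:-→d14:-→d15:-→d16:H1  best=H1
  + 133.240.0.0/12 (H0) depth=12
  + 228.0.0.0/8 (H3) depth=8
  + 0.0.0.0/0 (H1) depth=0
  del 133.244.144.0/20 (clear depth 20)
  + 244.244.0.0/16 (H3) depth=16
  ? 228.0.0.1  path d0:H1→d1:-→d2:H5→d3:-→d4:-→d5:-→d6:-→d7:-→d8:H3→d9:-  best=H3
  + 228.97.161.0/24 (H1) depth=24

== LOOKUPS ==
["H6","H2","H6","H6","H6","H2","H0","H3","H6","H0","H6","H6","H1","H3"]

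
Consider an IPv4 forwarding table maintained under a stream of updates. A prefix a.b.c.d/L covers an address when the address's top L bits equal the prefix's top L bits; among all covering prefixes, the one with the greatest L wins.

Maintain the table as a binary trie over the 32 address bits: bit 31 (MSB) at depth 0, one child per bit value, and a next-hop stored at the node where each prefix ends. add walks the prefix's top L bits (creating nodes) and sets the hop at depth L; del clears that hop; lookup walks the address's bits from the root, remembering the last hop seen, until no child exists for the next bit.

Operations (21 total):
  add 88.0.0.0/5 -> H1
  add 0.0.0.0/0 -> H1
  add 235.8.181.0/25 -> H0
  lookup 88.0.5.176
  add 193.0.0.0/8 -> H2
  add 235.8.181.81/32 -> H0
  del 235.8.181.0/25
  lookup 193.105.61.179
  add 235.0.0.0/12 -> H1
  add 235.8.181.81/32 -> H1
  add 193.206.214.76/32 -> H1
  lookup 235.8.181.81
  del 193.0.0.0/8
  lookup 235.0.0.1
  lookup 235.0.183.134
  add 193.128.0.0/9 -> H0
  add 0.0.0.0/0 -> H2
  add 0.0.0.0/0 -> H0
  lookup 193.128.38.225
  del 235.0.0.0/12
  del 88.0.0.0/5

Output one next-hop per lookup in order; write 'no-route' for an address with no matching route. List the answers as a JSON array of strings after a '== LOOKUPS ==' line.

Apply in order:
  add 88.0.0.0/5 -> H1 at depth 5
  add 0.0.0.0/0 -> H1 at depth 0
  add 235.8.181.0/25 -> H0 at depth 25
  Q 88.0.5.176: descend 01011 ; hops seen [H1,H1] ; pick H1
  add 193.0.0.0/8 -> H2 at depth 8
  add 235.8.181.81/32 -> H0 at depth 32
  - 235.8.181.0/25 clear@25
  Q 193.105.61.179: descend 11000001 ; hops seen [H1,H2] ; pick H2
  add 235.0.0.0/12 -> H1 at depth 12
  add 235.8.181.81/32 -> H1 at depth 32
  add 193.206.214.76/32 -> H1 at depth 32
  Q 235.8.181.81: descend 11101011000010001011010101010001 ; hops seen [H1,H1,H1] ; pick H1
  - 193.0.0.0/8 clear@8
  Q 235.0.0.1: descend 111010110000 ; hops seen [H1,H1] ; pick H1
  Q 235.0.183.134: descend 111010110000 ; hops seen [H1,H1] ; pick H1
  add 193.128.0.0/9 -> H0 at depth 9
  add 0.0.0.0/0 -> H2 at depth 0
  add 0.0.0.0/0 -> H0 at depth 0
  Q 193.128.38.225: descend 110000011 ; hops seen [H0,H0] ; pick H0
  - 235.0.0.0/12 clear@12
  - 88.0.0.0/5 clear@5

== LOOKUPS ==
["H1","H2","H1","H1","H1","H0"]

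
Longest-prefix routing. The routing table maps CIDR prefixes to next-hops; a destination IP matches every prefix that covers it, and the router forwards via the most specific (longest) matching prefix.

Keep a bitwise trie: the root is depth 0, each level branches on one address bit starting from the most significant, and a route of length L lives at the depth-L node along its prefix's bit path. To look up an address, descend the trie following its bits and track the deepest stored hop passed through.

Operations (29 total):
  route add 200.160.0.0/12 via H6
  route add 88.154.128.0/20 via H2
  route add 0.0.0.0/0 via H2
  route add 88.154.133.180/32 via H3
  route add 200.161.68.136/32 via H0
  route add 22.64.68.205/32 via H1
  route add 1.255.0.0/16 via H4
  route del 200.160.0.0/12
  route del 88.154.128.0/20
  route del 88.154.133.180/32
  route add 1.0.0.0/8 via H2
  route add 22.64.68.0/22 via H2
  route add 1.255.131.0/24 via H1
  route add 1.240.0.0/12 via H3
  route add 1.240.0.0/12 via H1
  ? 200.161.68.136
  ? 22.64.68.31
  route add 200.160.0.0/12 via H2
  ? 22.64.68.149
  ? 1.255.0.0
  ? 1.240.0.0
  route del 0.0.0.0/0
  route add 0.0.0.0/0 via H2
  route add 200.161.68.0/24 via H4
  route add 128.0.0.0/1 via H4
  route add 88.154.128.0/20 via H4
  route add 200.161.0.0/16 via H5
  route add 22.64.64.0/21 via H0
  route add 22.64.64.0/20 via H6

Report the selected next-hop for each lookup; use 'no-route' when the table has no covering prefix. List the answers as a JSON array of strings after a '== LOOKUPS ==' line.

Process each operation:
  + 200.160.0.0/12 (H6) depth=12
  + 88.154.128.0/20 (H2) depth=20
  + 0.0.0.0/0 (H2) depth=0
  + 88.154.133.180/32 (H3) depth=32
  + 200.161.68.136/32 (H0) depth=32
  + 22.64.68.205/32 (H1) depth=32
  + 1.255.0.0/16 (H4) depth=16
  - 200.160.0.0/12 clear@12
  - 88.154.128.0/20 clear@20
  - 88.154.133.180/32 clear@32
  + 1.0.0.0/8 (H2) depth=8
  + 22.64.68.0/22 (H2) depth=22
  + 1.255.131.0/24 (H1) depth=24
  + 1.240.0.0/12 (H3) depth=12
  + 1.240.0.0/12 (H1) depth=12
  lookup 200.161.68.136: bits 11001000101000010100010010001000 walk d0:H2→d1:-→d2:-→d3:-→d4:-→d5:-→d6:-→d7:-→d8:-→d9:-→d10:-→d11:-→d12:-→d13:-→d14:-→d15:-→d16:-→d17:-→d18:-→d19:-→d20:-→d21:-→d22:-→d23:-→d24:-→d25:-→d26:-→d27:-→d28:-→d29:-→d30:-→d31:-→d32:H0 -> H0
  lookup 22.64.68.31: bits 000101100100000001000100 walk d0:H2→d1:-→d2:-→d3:-→d4:-→d5:-→d6:-→d7:-→d8:-→d9:-→d10:-→d11:-→d12:-→d13:-→d14:-→d15:-→d16:-→d17:-→d18:-→d19:-→d20:-→d21:-→d22:H2→d23:-→d24:- -> H2
  + 200.160.0.0/12 (H2) depth=12
  lookup 22.64.68.149: bits 0001011001000000010001001 walk d0:H2→d1:-→d2:-→d3:-→d4:-→d5:-→d6:-→d7:-→d8:-→d9:-→d10:-→d11:-→d12:-→d13:-→d14:-→d15:-→d16:-→d17:-→d18:-→d19:-→d20:-→d21:-→d22:H2→d23:-→d24:-→d25:- -> H2
  lookup 1.255.0.0: bits 0000000111111111 walk d0:H2→d1:-→d2:-→d3:-→d4:-→d5:-→d6:-→d7:-→d8:H2→d9:-→d10:-→d11:-→d12:H1→d13:-→d14:-→d15:-→d16:H4 -> H4
  lookup 1.240.0.0: bits 000000011111 walk d0:H2→d1:-→d2:-→d3:-→d4:-→d5:-→d6:-→d7:-→d8:H2→d9:-→d10:-→d11:-→d12:H1 -> H1
  - 0.0.0.0/0 clear@0
  + 0.0.0.0/0 (H2) depth=0
  + 200.161.68.0/24 (H4) depth=24
  + 128.0.0.0/1 (H4) depth=1
  + 88.154.128.0/20 (H4) depth=20
  + 200.161.0.0/16 (H5) depth=16
  + 22.64.64.0/21 (H0) depth=21
  + 22.64.64.0/20 (H6) depth=20

== LOOKUPS ==
["H0","H2","H2","H4","H1"]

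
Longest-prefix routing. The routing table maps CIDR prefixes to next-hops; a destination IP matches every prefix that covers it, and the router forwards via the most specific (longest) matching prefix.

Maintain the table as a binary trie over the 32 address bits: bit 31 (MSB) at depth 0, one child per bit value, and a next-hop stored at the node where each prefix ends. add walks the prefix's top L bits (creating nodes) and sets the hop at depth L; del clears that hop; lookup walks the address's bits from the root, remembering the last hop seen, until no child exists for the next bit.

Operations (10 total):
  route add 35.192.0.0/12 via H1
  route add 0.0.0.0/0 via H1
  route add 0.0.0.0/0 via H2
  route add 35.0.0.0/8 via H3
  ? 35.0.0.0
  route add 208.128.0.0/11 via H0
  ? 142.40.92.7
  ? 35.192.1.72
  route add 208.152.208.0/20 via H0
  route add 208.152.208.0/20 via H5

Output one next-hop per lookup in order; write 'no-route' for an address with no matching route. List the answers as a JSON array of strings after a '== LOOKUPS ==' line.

Process each operation:
  + 35.192.0.0/12 (H1) depth=12
  + 0.0.0.0/0 (H1) depth=0
  + 0.0.0.0/0 (H2) depth=0
  + 35.0.0.0/8 (H3) depth=8
  Q 35.0.0.0: descend 00100011 ; hops seen [H2,H3] ; pick H3
  + 208.128.0.0/11 (H0) depth=11
  Q 142.40.92.7: descend 1 ; hops seen [H2] ; pick H2
  Q 35.192.1.72: descend 001000111100 ; hops seen [H2,H3,H1] ; pick H1
  + 208.152.208.0/20 (H0) depth=20
  + 208.152.208.0/20 (H5) depth=20

== LOOKUPS ==
["H3","H2","H1"]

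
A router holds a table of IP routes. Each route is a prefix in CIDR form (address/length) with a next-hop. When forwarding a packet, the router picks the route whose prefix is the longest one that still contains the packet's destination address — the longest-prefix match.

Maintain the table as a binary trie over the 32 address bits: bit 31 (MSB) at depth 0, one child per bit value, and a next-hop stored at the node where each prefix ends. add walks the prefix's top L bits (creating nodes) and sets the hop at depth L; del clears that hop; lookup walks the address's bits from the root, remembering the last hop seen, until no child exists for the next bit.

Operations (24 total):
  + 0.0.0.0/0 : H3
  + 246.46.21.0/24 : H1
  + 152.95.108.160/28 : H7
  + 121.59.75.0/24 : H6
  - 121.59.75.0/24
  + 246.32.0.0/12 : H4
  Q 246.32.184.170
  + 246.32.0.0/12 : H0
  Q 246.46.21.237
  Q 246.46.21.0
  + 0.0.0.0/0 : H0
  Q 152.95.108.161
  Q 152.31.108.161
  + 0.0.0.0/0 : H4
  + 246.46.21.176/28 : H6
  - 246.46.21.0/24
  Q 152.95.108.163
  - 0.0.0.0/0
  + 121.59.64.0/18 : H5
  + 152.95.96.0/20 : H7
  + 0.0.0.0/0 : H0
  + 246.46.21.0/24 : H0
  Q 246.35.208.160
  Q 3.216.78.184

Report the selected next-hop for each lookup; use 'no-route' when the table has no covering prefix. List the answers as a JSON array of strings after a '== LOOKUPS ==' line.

Apply in order:
  + 0.0.0.0/0 (H3) depth=0
  + 246.46.21.0/24 (H1) depth=24
  + 152.95.108.160/28 (H7) depth=28
  + 121.59.75.0/24 (H6) depth=24
  - 121.59.75.0/24 clear@24
  + 246.32.0.0/12 (H4) depth=12
  lookup 246.32.184.170: bits 111101100010 walk d0:H3→d1:-→d2:-→d3:-→d4:-→d5:-→d6:-→d7:-→d8:-→d9:-→d10:-→d11:-→d12:H4 -> H4
  + 246.32.0.0/12 (H0) depth=12
  lookup 246.46.21.237: bits 111101100010111000010101 walk d0:H3→d1:-→d2:-→d3:-→d4:-→d5:-→d6:-→d7:-→d8:-→d9:-→d10:-→d11:-→d12:H0→d13:-→d14:-→d15:-→d16:-→d17:-→d18:-→d19:-→d20:-→d21:-→d22:-→d23:-→d24:H1 -> H1
  lookup 246.46.21.0: bits 111101100010111000010101 walk d0:H3→d1:-→d2:-→d3:-→d4:-→d5:-→d6:-→d7:-→d8:-→d9:-→d10:-→d11:-→d12:H0→d13:-→d14:-→d15:-→d16:-→d17:-→d18:-→d19:-→d20:-→d21:-→d22:-→d23:-→d24:H1 -> H1
  + 0.0.0.0/0 (H0) depth=0
  lookup 152.95.108.161: bits 1001100001011111011011001010 walk d0:H0→d1:-→d2:-→d3:-→d4:-→d5:-→d6:-→d7:-→d8:-→d9:-→d10:-→d11:-→d12:-→d13:-→d14:-→d15:-→d16:-→d17:-→d18:-→d19:-→d20:-→d21:-→d22:-→d23:-→d24:-→d25:-→d26:-→d27:-→d28:H7 -> H7
  lookup 152.31.108.161: bits 100110000 walk d0:H0→d1:-→d2:-→d3:-→d4:-→d5:-→d6:-→d7:-→d8:-→d9:- -> H0
  + 0.0.0.0/0 (H4) depth=0
  + 246.46.21.176/28 (H6) depth=28
  - 246.46.21.0/24 clear@24
  lookup 152.95.108.163: bits 1001100001011111011011001010 walk d0:H4→d1:-→d2:-→d3:-→d4:-→d5:-→d6:-→d7:-→d8:-→d9:-→d10:-→d11:-→d12:-→d13:-→d14:-→d15:-→d16:-→d17:-→d18:-→d19:-→d20:-→d21:-→d22:-→d23:-→d24:-→d25:-→d26:-→d27:-→d28:H7 -> H7
  - 0.0.0.0/0 clear@0
  + 121.59.64.0/18 (H5) depth=18
  + 152.95.96.0/20 (H7) depth=20
  + 0.0.0.0/0 (H0) depth=0
  + 246.46.21.0/24 (H0) depth=24
  lookup 246.35.208.160: bits 111101100010 walk d0:H0→d1:-→d2:-→d3:-→d4:-→d5:-→d6:-→d7:-→d8:-→d9:-→d10:-→d11:-→d12:H0 -> H0
  lookup 3.216.78.184: bits 0 walk d0:H0→d1:- -> H0

== LOOKUPS ==
["H4","H1","H1","H7","H0","H7","H0","H0"]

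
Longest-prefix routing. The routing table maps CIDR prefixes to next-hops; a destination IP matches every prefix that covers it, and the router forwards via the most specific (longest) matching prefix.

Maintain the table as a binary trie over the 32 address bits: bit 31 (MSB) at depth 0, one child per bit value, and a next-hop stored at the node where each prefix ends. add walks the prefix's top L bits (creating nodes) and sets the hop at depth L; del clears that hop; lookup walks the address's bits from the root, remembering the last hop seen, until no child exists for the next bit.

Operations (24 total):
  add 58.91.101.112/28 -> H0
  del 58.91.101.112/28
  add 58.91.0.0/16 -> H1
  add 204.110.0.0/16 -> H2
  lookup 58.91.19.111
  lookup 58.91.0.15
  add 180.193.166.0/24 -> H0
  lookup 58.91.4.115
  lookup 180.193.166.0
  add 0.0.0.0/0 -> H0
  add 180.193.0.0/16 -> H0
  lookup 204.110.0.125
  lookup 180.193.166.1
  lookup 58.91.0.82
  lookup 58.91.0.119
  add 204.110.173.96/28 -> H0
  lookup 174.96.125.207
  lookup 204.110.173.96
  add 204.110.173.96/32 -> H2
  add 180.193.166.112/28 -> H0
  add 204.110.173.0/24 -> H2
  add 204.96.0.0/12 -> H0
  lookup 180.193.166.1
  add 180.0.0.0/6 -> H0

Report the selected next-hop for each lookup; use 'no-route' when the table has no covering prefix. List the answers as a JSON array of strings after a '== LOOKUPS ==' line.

Apply in order:
  add 58.91.101.112/28 -> H0 at depth 28
  del 58.91.101.112/28 (clear depth 28)
  add 58.91.0.0/16 -> H1 at depth 16
  add 204.110.0.0/16 -> H2 at depth 16
  ? 58.91.19.111  path d0:-→d1:-→d2:-→d3:-→d4:-→d5:-→d6:-→d7:-→d8:-→d9:-→d10:-→d11:-→d12:-→d13:-→d14:-→d15:-→d16:H1→d17:-  best=H1
  ? 58.91.0.15  path d0:-→d1:-→d2:-→d3:-→d4:-→d5:-→d6:-→d7:-→d8:-→d9:-→d10:-→d11:-→d12:-→d13:-→d14:-→d15:-→d16:H1→d17:-  best=H1
  add 180.193.166.0/24 -> H0 at depth 24
  ? 58.91.4.115  path d0:-→d1:-→d2:-→d3:-→d4:-→d5:-→d6:-→d7:-→d8:-→d9:-→d10:-→d11:-→d12:-→d13:-→d14:-→d15:-→d16:H1→d17:-  best=H1
  ? 180.193.166.0  path d0:-→d1:-→d2:-→d3:-→d4:-→d5:-→d6:-→d7:-→d8:-→d9:-→d10:-→d11:-→d12:-→d13:-→d14:-→d15:-→d16:-→d17:-→d18:-→d19:-→d20:-→d21:-→d22:-→d23:-→d24:H0  best=H0
  add 0.0.0.0/0 -> H0 at depth 0
  add 180.193.0.0/16 -> H0 at depth 16
  ? 204.110.0.125  path d0:H0→d1:-→d2:-→d3:-→d4:-→d5:-→d6:-→d7:-→d8:-→d9:-→d10:-→d11:-→d12:-→d13:-→d14:-→d15:-→d16:H2  best=H2
  ? 180.193.166.1  path d0:H0→d1:-→d2:-→d3:-→d4:-→d5:-→d6:-→d7:-→d8:-→d9:-→d10:-→d11:-→d12:-→d13:-→d14:-→d15:-→d16:H0→d17:-→d18:-→d19:-→d20:-→d21:-→d22:-→d23:-→d24:H0  best=H0
  ? 58.91.0.82  path d0:H0→d1:-→d2:-→d3:-→d4:-→d5:-→d6:-→d7:-→d8:-→d9:-→d10:-→d11:-→d12:-→d13:-→d14:-→d15:-→d16:H1→d17:-  best=H1
  ? 58.91.0.119  path d0:H0→d1:-→d2:-→d3:-→d4:-→d5:-→d6:-→d7:-→d8:-→d9:-→d10:-→d11:-→d12:-→d13:-→d14:-→d15:-→d16:H1→d17:-  best=H1
  add 204.110.173.96/28 -> H0 at depth 28
  ? 174.96.125.207  path d0:H0→d1:-→d2:-→d3:-  best=H0
  ? 204.110.173.96  path d0:H0→d1:-→d2:-→d3:-→d4:-→d5:-→d6:-→d7:-→d8:-→d9:-→d10:-→d11:-→d12:-→d13:-→d14:-→d15:-→d16:H2→d17:-→d18:-→d19:-→d20:-→d21:-→d22:-→d23:-→d24:-→d25:-→d26:-→d27:-→d28:H0  best=H0
  add 204.110.173.96/32 -> H2 at depth 32
  add 180.193.166.112/28 -> H0 at depth 28
  add 204.110.173.0/24 -> H2 at depth 24
  add 204.96.0.0/12 -> H0 at depth 12
  ? 180.193.166.1  path d0:H0→d1:-→d2:-→d3:-→d4:-→d5:-→d6:-→d7:-→d8:-→d9:-→d10:-→d11:-→d12:-→d13:-→d14:-→d15:-→d16:H0→d17:-→d18:-→d19:-→d20:-→d21:-→d22:-→d23:-→d24:H0→d25:-  best=H0
  add 180.0.0.0/6 -> H0 at depth 6

== LOOKUPS ==
["H1","H1","H1","H0","H2","H0","H1","H1","H0","H0","H0"]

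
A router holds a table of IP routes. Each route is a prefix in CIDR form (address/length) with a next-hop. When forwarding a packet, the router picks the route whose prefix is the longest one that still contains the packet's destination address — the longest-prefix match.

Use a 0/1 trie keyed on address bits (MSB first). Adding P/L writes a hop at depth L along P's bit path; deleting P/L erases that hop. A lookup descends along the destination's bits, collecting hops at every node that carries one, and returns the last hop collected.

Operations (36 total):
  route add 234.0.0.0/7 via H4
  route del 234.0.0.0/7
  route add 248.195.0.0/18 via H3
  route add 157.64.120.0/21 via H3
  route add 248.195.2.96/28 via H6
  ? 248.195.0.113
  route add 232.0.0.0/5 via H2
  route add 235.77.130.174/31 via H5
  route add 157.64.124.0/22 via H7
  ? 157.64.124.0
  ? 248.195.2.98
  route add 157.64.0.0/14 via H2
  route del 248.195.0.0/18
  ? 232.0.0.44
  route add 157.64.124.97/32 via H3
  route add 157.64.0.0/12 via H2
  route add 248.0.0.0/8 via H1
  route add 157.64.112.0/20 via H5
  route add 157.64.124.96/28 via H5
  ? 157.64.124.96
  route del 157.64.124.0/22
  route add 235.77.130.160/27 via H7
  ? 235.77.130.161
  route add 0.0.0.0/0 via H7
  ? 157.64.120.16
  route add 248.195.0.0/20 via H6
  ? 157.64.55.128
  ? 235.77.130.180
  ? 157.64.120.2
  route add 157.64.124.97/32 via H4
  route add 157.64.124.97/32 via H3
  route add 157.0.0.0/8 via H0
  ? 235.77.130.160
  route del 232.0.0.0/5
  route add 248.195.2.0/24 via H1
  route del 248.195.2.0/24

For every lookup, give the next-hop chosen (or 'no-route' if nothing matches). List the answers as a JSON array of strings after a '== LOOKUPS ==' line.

Apply in order:
  + 234.0.0.0/7 (H4) depth=7
  - 234.0.0.0/7 clear@7
  + 248.195.0.0/18 (H3) depth=18
  + 157.64.120.0/21 (H3) depth=21
  + 248.195.2.96/28 (H6) depth=28
  ? 248.195.0.113  path d0:-→d1:-→d2:-→d3:-→d4:-→d5:-→d6:-→d7:-→d8:-→d9:-→d10:-→d11:-→d12:-→d13:-→d14:-→d15:-→d16:-→d17:-→d18:H3→d19:-→d20:-→d21:-→d22:-  best=H3
  + 232.0.0.0/5 (H2) depth=5
  + 235.77.130.174/31 (H5) depth=31
  + 157.64.124.0/22 (H7) depth=22
  ? 157.64.124.0  path d0:-→d1:-→d2:-→d3:-→d4:-→d5:-→d6:-→d7:-→d8:-→d9:-→d10:-→d11:-→d12:-→d13:-→d14:-→d15:-→d16:-→d17:-→d18:-→d19:-→d20:-→d21:H3→d22:H7  best=H7
  ? 248.195.2.98  path d0:-→d1:-→d2:-→d3:-→d4:-→d5:-→d6:-→d7:-→d8:-→d9:-→d10:-→d11:-→d12:-→d13:-→d14:-→d15:-→d16:-→d17:-→d18:H3→d19:-→d20:-→d21:-→d22:-→d23:-→d24:-→d25:-→d26:-→d27:-→d28:H6  best=H6
  + 157.64.0.0/14 (H2) depth=14
  - 248.195.0.0/18 clear@18
  ? 232.0.0.44  path d0:-→d1:-→d2:-→d3:-→d4:-→d5:H2→d6:-  best=H2
  + 157.64.124.97/32 (H3) depth=32
  + 157.64.0.0/12 (H2) depth=12
  + 248.0.0.0/8 (H1) depth=8
  + 157.64.112.0/20 (H5) depth=20
  + 157.64.124.96/28 (H5) depth=28
  ? 157.64.124.96  path d0:-→d1:-→d2:-→d3:-→d4:-→d5:-→d6:-→d7:-→d8:-→d9:-→d10:-→d11:-→d12:H2→d13:-→d14:H2→d15:-→d16:-→d17:-→d18:-→d19:-→d20:H5→d21:H3→d22:H7→d23:-→d24:-→d25:-→d26:-→d27:-→d28:H5→d29:-→d30:-→d31:-  best=H5
  - 157.64.124.0/22 clear@22
  + 235.77.130.160/27 (H7) depth=27
  ? 235.77.130.161  path d0:-→d1:-→d2:-→d3:-→d4:-→d5:H2→d6:-→d7:-→d8:-→d9:-→d10:-→d11:-→d12:-→d13:-→d14:-→d15:-→d16:-→d17:-→d18:-→d19:-→d20:-→d21:-→d22:-→d23:-→d24:-→d25:-→d26:-→d27:H7→d28:-  best=H7
  + 0.0.0.0/0 (H7) depth=0
  ? 157.64.120.16  path d0:H7→d1:-→d2:-→d3:-→d4:-→d5:-→d6:-→d7:-→d8:-→d9:-→d10:-→d11:-→d12:H2→d13:-→d14:H2→d15:-→d16:-→d17:-→d18:-→d19:-→d20:H5→d21:H3  best=H3
  + 248.195.0.0/20 (H6) depth=20
  ? 157.64.55.128  path d0:H7→d1:-→d2:-→d3:-→d4:-→d5:-→d6:-→d7:-→d8:-→d9:-→d10:-→d11:-→d12:H2→d13:-→d14:H2→d15:-→d16:-→d17:-  best=H2
  ? 235.77.130.180  path d0:H7→d1:-→d2:-→d3:-→d4:-→d5:H2→d6:-→d7:-→d8:-→d9:-→d10:-→d11:-→d12:-→d13:-→d14:-→d15:-→d16:-→d17:-→d18:-→d19:-→d20:-→d21:-→d22:-→d23:-→d24:-→d25:-→d26:-→d27:H7  best=H7
  ? 157.64.120.2  path d0:H7→d1:-→d2:-→d3:-→d4:-→d5:-→d6:-→d7:-→d8:-→d9:-→d10:-→d11:-→d12:H2→d13:-→d14:H2→d15:-→d16:-→d17:-→d18:-→d19:-→d20:H5→d21:H3  best=H3
  + 157.64.124.97/32 (H4) depth=32
  + 157.64.124.97/32 (H3) depth=32
  + 157.0.0.0/8 (H0) depth=8
  ? 235.77.130.160  path d0:H7→d1:-→d2:-→d3:-→d4:-→d5:H2→d6:-→d7:-→d8:-→d9:-→d10:-→d11:-→d12:-→d13:-→d14:-→d15:-→d16:-→d17:-→d18:-→d19:-→d20:-→d21:-→d22:-→d23:-→d24:-→d25:-→d26:-→d27:H7→d28:-  best=H7
  - 232.0.0.0/5 clear@5
  + 248.195.2.0/24 (H1) depth=24
  - 248.195.2.0/24 clear@24

== LOOKUPS ==
["H3","H7","H6","H2","H5","H7","H3","H2","H7","H3","H7"]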